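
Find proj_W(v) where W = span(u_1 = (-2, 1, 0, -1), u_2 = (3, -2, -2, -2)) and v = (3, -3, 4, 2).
proj_W(v) = (47/15, -13/10, 16/15, 103/30)

Set up U = [u_1 | ... | u_2] ∈ R^(4×2). The projector onto W = col(U) is P = U (U^T U)^(-1) U^T.
Compute U^T U =
  [6, -6]
  [-6, 21],
and U^T v = (-11, 3).
Solve U^T U · c = U^T v for the coefficients: c = (-71/30, -8/15). The projection is proj_W(v) = U c.
Check: (v - proj_W(v)) · u_1 = 0  (should be 0).
Check: (v - proj_W(v)) · u_2 = 0  (should be 0).
Result: proj_W(v) = (47/15, -13/10, 16/15, 103/30).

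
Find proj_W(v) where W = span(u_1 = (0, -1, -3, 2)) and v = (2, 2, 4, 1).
proj_W(v) = (0, 6/7, 18/7, -12/7)

Set up U = [u_1 | ... | u_1] ∈ R^(4×1). The projector onto W = col(U) is P = U (U^T U)^(-1) U^T.
Compute U^T U =
  [14],
and U^T v = (-12).
Solve U^T U · c = U^T v for the coefficients: c = (-6/7). The projection is proj_W(v) = U c.
Check: (v - proj_W(v)) · u_1 = 0  (should be 0).
Result: proj_W(v) = (0, 6/7, 18/7, -12/7).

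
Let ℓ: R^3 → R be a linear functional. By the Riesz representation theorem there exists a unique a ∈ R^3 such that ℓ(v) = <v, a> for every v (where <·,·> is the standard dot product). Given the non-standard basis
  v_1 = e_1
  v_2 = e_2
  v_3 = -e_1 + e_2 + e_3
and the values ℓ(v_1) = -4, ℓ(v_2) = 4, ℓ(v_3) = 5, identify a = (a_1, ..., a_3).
a = (-4, 4, -3)

Write a = (a_1, ..., a_3) in the standard basis. For each basis vector v_i, ℓ(v_i) = <v_i, a> is a linear equation in the a_j's. Collect the n equations into a matrix system V a = ℓ, where row i of V is v_i (expressed in the standard basis). Since V is invertible (lower-triangular with 1s on the diagonal, up to permutation), solve by back-substitution:
  V =
[[1, 0, 0],
 [0, 1, 0],
 [-1, 1, 1]]
  V a = (-4, 4, 5)
Solving gives a = (-4, 4, -3).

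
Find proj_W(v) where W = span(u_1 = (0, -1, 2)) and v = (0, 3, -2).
proj_W(v) = (0, 7/5, -14/5)

Set up U = [u_1 | ... | u_1] ∈ R^(3×1). The projector onto W = col(U) is P = U (U^T U)^(-1) U^T.
Compute U^T U =
  [5],
and U^T v = (-7).
Solve U^T U · c = U^T v for the coefficients: c = (-7/5). The projection is proj_W(v) = U c.
Check: (v - proj_W(v)) · u_1 = 0  (should be 0).
Result: proj_W(v) = (0, 7/5, -14/5).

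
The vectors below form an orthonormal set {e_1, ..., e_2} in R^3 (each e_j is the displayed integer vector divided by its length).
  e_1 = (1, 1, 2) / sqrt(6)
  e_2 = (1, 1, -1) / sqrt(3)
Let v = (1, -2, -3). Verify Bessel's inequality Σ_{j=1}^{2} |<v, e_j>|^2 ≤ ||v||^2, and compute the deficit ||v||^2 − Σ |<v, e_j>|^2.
Σ |<v, e_j>|^2 = 19/2; ||v||^2 = 14; deficit = 9/2

Write each e_j = u_j / sqrt(<u_j, u_j>) where u_j is the displayed integer vector. Then <v, e_j> = <v, u_j> / sqrt(<u_j, u_j>), so |<v, e_j>|^2 = <v, u_j>^2 / <u_j, u_j>.
Coefficients: <v, e_1> = -7/sqrt(6), <v, e_2> = 2/sqrt(3).
Square and sum: Σ |<v, e_j>|^2 = 19/2.
Compute ||v||^2 = v·v = 14.
Deficit = 14 − 19/2 = 9/2 ≥ 0, confirming Bessel's inequality. (The deficit equals ||v − Σ <v,e_j> e_j||^2, the squared distance from v to span{e_j}.)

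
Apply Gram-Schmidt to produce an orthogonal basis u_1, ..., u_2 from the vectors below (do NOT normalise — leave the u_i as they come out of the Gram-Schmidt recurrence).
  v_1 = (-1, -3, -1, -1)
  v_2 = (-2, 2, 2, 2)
Orthogonal basis:
  u_1 = (-1, -3, -1, -1)
  u_2 = (-8/3, 0, 4/3, 4/3)

Apply the Gram-Schmidt recurrence
  u_1 = v_1
  u_i = v_i − Σ_{j<i} ((v_i · u_j) / (u_j · u_j)) · u_j.

Step by step this gives:
  u_1 = (-1, -3, -1, -1)
  u_2 = (-8/3, 0, 4/3, 4/3)

Orthogonality check:
  u_2 · u_1 = 0 (should be 0)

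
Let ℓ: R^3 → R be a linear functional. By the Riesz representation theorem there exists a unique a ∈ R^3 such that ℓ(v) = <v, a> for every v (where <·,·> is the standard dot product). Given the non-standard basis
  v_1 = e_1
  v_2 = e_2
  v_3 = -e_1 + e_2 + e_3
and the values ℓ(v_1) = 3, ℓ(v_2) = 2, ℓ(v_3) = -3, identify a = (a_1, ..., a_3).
a = (3, 2, -2)

Write a = (a_1, ..., a_3) in the standard basis. For each basis vector v_i, ℓ(v_i) = <v_i, a> is a linear equation in the a_j's. Collect the n equations into a matrix system V a = ℓ, where row i of V is v_i (expressed in the standard basis). Since V is invertible (lower-triangular with 1s on the diagonal, up to permutation), solve by back-substitution:
  V =
[[1, 0, 0],
 [0, 1, 0],
 [-1, 1, 1]]
  V a = (3, 2, -3)
Solving gives a = (3, 2, -2).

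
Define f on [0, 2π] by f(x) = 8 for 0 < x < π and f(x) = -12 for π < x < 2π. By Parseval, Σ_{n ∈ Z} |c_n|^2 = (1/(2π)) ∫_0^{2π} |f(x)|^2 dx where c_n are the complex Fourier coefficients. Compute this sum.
Σ |c_n|^2 = 104

Parseval equates the L^2 energy of f (normalised by 1/(2π)) with the ℓ^2 sum of its Fourier coefficients: (1/(2π)) ∫_0^{2π} |f|^2 = Σ |c_n|^2.
Compute the left side: (1/(2π)) [∫_0^π 8^2 dx + ∫_π^{2π} (-12)^2 dx] = (1/(2π)) · (64π + 144π) = (64 + 144)/2 = 104.
So Σ_{n ∈ Z} |c_n|^2 = 104.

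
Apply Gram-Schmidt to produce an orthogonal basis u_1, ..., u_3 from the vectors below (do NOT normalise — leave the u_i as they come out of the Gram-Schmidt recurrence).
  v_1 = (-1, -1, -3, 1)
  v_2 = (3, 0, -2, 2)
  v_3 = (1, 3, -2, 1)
Orthogonal basis:
  u_1 = (-1, -1, -3, 1)
  u_2 = (41/12, 5/12, -3/4, 19/12)
  u_3 = (-94/179, 543/179, -154/179, -13/179)

Apply the Gram-Schmidt recurrence
  u_1 = v_1
  u_i = v_i − Σ_{j<i} ((v_i · u_j) / (u_j · u_j)) · u_j.

Step by step this gives:
  u_1 = (-1, -1, -3, 1)
  u_2 = (41/12, 5/12, -3/4, 19/12)
  u_3 = (-94/179, 543/179, -154/179, -13/179)

Orthogonality check:
  u_2 · u_1 = 0 (should be 0)
  u_3 · u_1 = 0 (should be 0)
  u_3 · u_2 = 0 (should be 0)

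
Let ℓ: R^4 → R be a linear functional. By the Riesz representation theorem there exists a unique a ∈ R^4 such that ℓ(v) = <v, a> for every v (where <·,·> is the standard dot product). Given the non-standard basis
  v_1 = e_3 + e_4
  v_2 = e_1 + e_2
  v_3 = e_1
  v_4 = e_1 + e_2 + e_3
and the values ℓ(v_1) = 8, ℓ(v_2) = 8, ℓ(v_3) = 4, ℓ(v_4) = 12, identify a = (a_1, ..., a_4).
a = (4, 4, 4, 4)

Write a = (a_1, ..., a_4) in the standard basis. For each basis vector v_i, ℓ(v_i) = <v_i, a> is a linear equation in the a_j's. Collect the n equations into a matrix system V a = ℓ, where row i of V is v_i (expressed in the standard basis). Since V is invertible (lower-triangular with 1s on the diagonal, up to permutation), solve by back-substitution:
  V =
[[0, 0, 1, 1],
 [1, 1, 0, 0],
 [1, 0, 0, 0],
 [1, 1, 1, 0]]
  V a = (8, 8, 4, 12)
Solving gives a = (4, 4, 4, 4).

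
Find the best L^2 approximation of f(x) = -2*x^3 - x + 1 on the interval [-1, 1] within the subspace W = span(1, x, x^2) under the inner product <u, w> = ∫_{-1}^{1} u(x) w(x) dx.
g(x) = 1 - 11*x/5

The best approximation g ∈ W is the orthogonal projection of f onto W. Writing g = a_0 + a_1 x + a_2 x^2, the coefficients solve the normal equations G · a = b where
  G_{ij} = <φ_i, φ_j> and b_i = <f, φ_i>, with φ_0 = 1, φ_1 = x, φ_2 = x^2.
G =
  [2, 0, 2/3]
  [0, 2/3, 0]
  [2/3, 0, 2/5],
b = (2, -22/15, 2/3).
Solving gives a_0 = 1, a_1 = -11/5, a_2 = 0, so
  g(x) = 1 - 11*x/5.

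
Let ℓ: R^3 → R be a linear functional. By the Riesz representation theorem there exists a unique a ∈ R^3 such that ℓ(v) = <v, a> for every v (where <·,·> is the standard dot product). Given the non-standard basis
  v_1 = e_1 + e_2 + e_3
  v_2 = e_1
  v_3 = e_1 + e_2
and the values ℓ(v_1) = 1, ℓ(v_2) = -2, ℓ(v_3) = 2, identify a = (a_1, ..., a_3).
a = (-2, 4, -1)

Write a = (a_1, ..., a_3) in the standard basis. For each basis vector v_i, ℓ(v_i) = <v_i, a> is a linear equation in the a_j's. Collect the n equations into a matrix system V a = ℓ, where row i of V is v_i (expressed in the standard basis). Since V is invertible (lower-triangular with 1s on the diagonal, up to permutation), solve by back-substitution:
  V =
[[1, 1, 1],
 [1, 0, 0],
 [1, 1, 0]]
  V a = (1, -2, 2)
Solving gives a = (-2, 4, -1).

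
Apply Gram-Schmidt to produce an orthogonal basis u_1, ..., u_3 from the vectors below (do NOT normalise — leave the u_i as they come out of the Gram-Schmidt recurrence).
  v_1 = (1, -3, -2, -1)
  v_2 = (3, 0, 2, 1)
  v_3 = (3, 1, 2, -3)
Orthogonal basis:
  u_1 = (1, -3, -2, -1)
  u_2 = (47/15, -2/5, 26/15, 13/15)
  u_3 = (84/103, 112/103, 64/103, -380/103)

Apply the Gram-Schmidt recurrence
  u_1 = v_1
  u_i = v_i − Σ_{j<i} ((v_i · u_j) / (u_j · u_j)) · u_j.

Step by step this gives:
  u_1 = (1, -3, -2, -1)
  u_2 = (47/15, -2/5, 26/15, 13/15)
  u_3 = (84/103, 112/103, 64/103, -380/103)

Orthogonality check:
  u_2 · u_1 = 0 (should be 0)
  u_3 · u_1 = 0 (should be 0)
  u_3 · u_2 = 0 (should be 0)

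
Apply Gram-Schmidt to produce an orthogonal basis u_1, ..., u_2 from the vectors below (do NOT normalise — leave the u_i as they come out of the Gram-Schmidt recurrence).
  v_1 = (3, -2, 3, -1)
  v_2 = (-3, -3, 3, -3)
Orthogonal basis:
  u_1 = (3, -2, 3, -1)
  u_2 = (-96/23, -51/23, 42/23, -60/23)

Apply the Gram-Schmidt recurrence
  u_1 = v_1
  u_i = v_i − Σ_{j<i} ((v_i · u_j) / (u_j · u_j)) · u_j.

Step by step this gives:
  u_1 = (3, -2, 3, -1)
  u_2 = (-96/23, -51/23, 42/23, -60/23)

Orthogonality check:
  u_2 · u_1 = 0 (should be 0)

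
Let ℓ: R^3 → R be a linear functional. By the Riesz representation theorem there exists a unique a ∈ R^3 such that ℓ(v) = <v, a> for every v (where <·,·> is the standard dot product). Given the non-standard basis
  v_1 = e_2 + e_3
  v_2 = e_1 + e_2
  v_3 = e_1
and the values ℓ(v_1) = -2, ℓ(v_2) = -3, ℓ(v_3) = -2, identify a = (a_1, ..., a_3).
a = (-2, -1, -1)

Write a = (a_1, ..., a_3) in the standard basis. For each basis vector v_i, ℓ(v_i) = <v_i, a> is a linear equation in the a_j's. Collect the n equations into a matrix system V a = ℓ, where row i of V is v_i (expressed in the standard basis). Since V is invertible (lower-triangular with 1s on the diagonal, up to permutation), solve by back-substitution:
  V =
[[0, 1, 1],
 [1, 1, 0],
 [1, 0, 0]]
  V a = (-2, -3, -2)
Solving gives a = (-2, -1, -1).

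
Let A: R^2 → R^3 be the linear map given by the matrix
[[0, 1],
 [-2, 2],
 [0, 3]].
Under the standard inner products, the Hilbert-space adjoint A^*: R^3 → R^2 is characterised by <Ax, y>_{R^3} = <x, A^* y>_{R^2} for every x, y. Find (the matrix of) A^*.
A^* = A^T =
[[0, -2, 0],
 [1, 2, 3]]

For real matrices with standard dot products, the defining identity <Ax, y> = <x, A^* y> gives (Ax)^T y = x^T (A^*) y, i.e. x^T A^T y = x^T (A^*) y. Since this holds for all x, y, we must have A^* = A^T. Therefore
A^* =
[[0, -2, 0],
 [1, 2, 3]].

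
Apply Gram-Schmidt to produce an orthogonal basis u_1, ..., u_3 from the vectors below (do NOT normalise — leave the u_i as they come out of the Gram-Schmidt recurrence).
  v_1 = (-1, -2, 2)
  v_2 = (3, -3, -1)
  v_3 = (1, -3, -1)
Orthogonal basis:
  u_1 = (-1, -2, 2)
  u_2 = (28/9, -25/9, -11/9)
  u_3 = (-64/85, -8/17, -72/85)

Apply the Gram-Schmidt recurrence
  u_1 = v_1
  u_i = v_i − Σ_{j<i} ((v_i · u_j) / (u_j · u_j)) · u_j.

Step by step this gives:
  u_1 = (-1, -2, 2)
  u_2 = (28/9, -25/9, -11/9)
  u_3 = (-64/85, -8/17, -72/85)

Orthogonality check:
  u_2 · u_1 = 0 (should be 0)
  u_3 · u_1 = 0 (should be 0)
  u_3 · u_2 = 0 (should be 0)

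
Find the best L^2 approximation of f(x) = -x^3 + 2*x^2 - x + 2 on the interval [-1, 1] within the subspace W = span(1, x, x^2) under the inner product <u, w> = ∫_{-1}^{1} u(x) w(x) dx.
g(x) = 2*x^2 - 8*x/5 + 2

The best approximation g ∈ W is the orthogonal projection of f onto W. Writing g = a_0 + a_1 x + a_2 x^2, the coefficients solve the normal equations G · a = b where
  G_{ij} = <φ_i, φ_j> and b_i = <f, φ_i>, with φ_0 = 1, φ_1 = x, φ_2 = x^2.
G =
  [2, 0, 2/3]
  [0, 2/3, 0]
  [2/3, 0, 2/5],
b = (16/3, -16/15, 32/15).
Solving gives a_0 = 2, a_1 = -8/5, a_2 = 2, so
  g(x) = 2*x^2 - 8*x/5 + 2.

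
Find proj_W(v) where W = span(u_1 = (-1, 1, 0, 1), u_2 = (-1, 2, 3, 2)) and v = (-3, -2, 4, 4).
proj_W(v) = (-27/29, 59/29, 96/29, 59/29)

Set up U = [u_1 | ... | u_2] ∈ R^(4×2). The projector onto W = col(U) is P = U (U^T U)^(-1) U^T.
Compute U^T U =
  [3, 5]
  [5, 18],
and U^T v = (5, 19).
Solve U^T U · c = U^T v for the coefficients: c = (-5/29, 32/29). The projection is proj_W(v) = U c.
Check: (v - proj_W(v)) · u_1 = 0  (should be 0).
Check: (v - proj_W(v)) · u_2 = 0  (should be 0).
Result: proj_W(v) = (-27/29, 59/29, 96/29, 59/29).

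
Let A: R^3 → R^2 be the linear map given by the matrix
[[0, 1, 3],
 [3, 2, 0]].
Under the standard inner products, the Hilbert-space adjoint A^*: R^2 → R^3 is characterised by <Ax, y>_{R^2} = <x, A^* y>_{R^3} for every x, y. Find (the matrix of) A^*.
A^* = A^T =
[[0, 3],
 [1, 2],
 [3, 0]]

For real matrices with standard dot products, the defining identity <Ax, y> = <x, A^* y> gives (Ax)^T y = x^T (A^*) y, i.e. x^T A^T y = x^T (A^*) y. Since this holds for all x, y, we must have A^* = A^T. Therefore
A^* =
[[0, 3],
 [1, 2],
 [3, 0]].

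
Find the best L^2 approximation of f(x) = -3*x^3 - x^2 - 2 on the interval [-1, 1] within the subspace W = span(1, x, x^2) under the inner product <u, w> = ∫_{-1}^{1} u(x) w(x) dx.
g(x) = -x^2 - 9*x/5 - 2

The best approximation g ∈ W is the orthogonal projection of f onto W. Writing g = a_0 + a_1 x + a_2 x^2, the coefficients solve the normal equations G · a = b where
  G_{ij} = <φ_i, φ_j> and b_i = <f, φ_i>, with φ_0 = 1, φ_1 = x, φ_2 = x^2.
G =
  [2, 0, 2/3]
  [0, 2/3, 0]
  [2/3, 0, 2/5],
b = (-14/3, -6/5, -26/15).
Solving gives a_0 = -2, a_1 = -9/5, a_2 = -1, so
  g(x) = -x^2 - 9*x/5 - 2.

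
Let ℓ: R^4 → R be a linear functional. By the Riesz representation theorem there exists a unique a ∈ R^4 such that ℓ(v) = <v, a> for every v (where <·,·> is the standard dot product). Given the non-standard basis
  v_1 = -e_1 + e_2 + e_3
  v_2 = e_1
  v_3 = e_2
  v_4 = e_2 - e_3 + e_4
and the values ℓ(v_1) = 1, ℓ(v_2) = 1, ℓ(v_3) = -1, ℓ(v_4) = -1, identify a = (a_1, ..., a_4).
a = (1, -1, 3, 3)

Write a = (a_1, ..., a_4) in the standard basis. For each basis vector v_i, ℓ(v_i) = <v_i, a> is a linear equation in the a_j's. Collect the n equations into a matrix system V a = ℓ, where row i of V is v_i (expressed in the standard basis). Since V is invertible (lower-triangular with 1s on the diagonal, up to permutation), solve by back-substitution:
  V =
[[-1, 1, 1, 0],
 [1, 0, 0, 0],
 [0, 1, 0, 0],
 [0, 1, -1, 1]]
  V a = (1, 1, -1, -1)
Solving gives a = (1, -1, 3, 3).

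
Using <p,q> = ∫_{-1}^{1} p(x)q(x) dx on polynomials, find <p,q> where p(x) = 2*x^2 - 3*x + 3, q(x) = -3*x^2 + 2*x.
<p,q> = -62/5

Expand the product: p(x)·q(x) = -6*x^4 + 13*x^3 - 15*x^2 + 6*x.
∫_{-1}^{1} of each monomial x^k gives [2/(k+1) if k even, 0 if k odd]. Integrating term-by-term (or equivalently evaluating the antiderivative F(x) = -6*x^5/5 + 13*x^4/4 - 5*x^3 + 3*x^2 at the endpoints):
  F(1) − F(−1) = 1/20 − (249/20) = -62/5.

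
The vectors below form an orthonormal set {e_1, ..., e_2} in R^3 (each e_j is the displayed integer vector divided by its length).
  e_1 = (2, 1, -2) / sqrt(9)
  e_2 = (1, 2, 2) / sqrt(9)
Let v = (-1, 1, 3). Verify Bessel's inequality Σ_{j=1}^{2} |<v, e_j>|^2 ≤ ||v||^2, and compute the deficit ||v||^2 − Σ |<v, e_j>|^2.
Σ |<v, e_j>|^2 = 98/9; ||v||^2 = 11; deficit = 1/9

Write each e_j = u_j / sqrt(<u_j, u_j>) where u_j is the displayed integer vector. Then <v, e_j> = <v, u_j> / sqrt(<u_j, u_j>), so |<v, e_j>|^2 = <v, u_j>^2 / <u_j, u_j>.
Coefficients: <v, e_1> = -7/sqrt(9), <v, e_2> = 7/sqrt(9).
Square and sum: Σ |<v, e_j>|^2 = 98/9.
Compute ||v||^2 = v·v = 11.
Deficit = 11 − 98/9 = 1/9 ≥ 0, confirming Bessel's inequality. (The deficit equals ||v − Σ <v,e_j> e_j||^2, the squared distance from v to span{e_j}.)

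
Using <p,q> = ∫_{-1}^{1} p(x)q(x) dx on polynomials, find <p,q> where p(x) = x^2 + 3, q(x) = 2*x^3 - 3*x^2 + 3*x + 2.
<p,q> = 92/15

Expand the product: p(x)·q(x) = 2*x^5 - 3*x^4 + 9*x^3 - 7*x^2 + 9*x + 6.
∫_{-1}^{1} of each monomial x^k gives [2/(k+1) if k even, 0 if k odd]. Integrating term-by-term (or equivalently evaluating the antiderivative F(x) = x^6/3 - 3*x^5/5 + 9*x^4/4 - 7*x^3/3 + 9*x^2/2 + 6*x at the endpoints):
  F(1) − F(−1) = 203/20 − (241/60) = 92/15.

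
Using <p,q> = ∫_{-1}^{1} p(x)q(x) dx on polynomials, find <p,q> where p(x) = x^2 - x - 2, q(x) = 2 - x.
<p,q> = -6

Expand the product: p(x)·q(x) = -x^3 + 3*x^2 - 4.
∫_{-1}^{1} of each monomial x^k gives [2/(k+1) if k even, 0 if k odd]. Integrating term-by-term (or equivalently evaluating the antiderivative F(x) = -x^4/4 + x^3 - 4*x at the endpoints):
  F(1) − F(−1) = -13/4 − (11/4) = -6.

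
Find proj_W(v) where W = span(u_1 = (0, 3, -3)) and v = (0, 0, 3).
proj_W(v) = (0, -3/2, 3/2)

Set up U = [u_1 | ... | u_1] ∈ R^(3×1). The projector onto W = col(U) is P = U (U^T U)^(-1) U^T.
Compute U^T U =
  [18],
and U^T v = (-9).
Solve U^T U · c = U^T v for the coefficients: c = (-1/2). The projection is proj_W(v) = U c.
Check: (v - proj_W(v)) · u_1 = 0  (should be 0).
Result: proj_W(v) = (0, -3/2, 3/2).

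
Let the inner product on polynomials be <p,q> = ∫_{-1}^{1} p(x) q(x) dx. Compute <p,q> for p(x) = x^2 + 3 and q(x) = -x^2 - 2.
<p,q> = -236/15

Expand the product: p(x)·q(x) = -x^4 - 5*x^2 - 6.
∫_{-1}^{1} of each monomial x^k gives [2/(k+1) if k even, 0 if k odd]. Integrating term-by-term (or equivalently evaluating the antiderivative F(x) = -x^5/5 - 5*x^3/3 - 6*x at the endpoints):
  F(1) − F(−1) = -118/15 − (118/15) = -236/15.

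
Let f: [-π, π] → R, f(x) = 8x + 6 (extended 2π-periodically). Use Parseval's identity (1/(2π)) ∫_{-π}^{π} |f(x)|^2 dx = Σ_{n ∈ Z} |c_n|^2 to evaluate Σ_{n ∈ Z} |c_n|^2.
Σ |c_n|^2 = 64π^2/3 + 36

Expand and integrate term by term over [-π, π]:
  ∫ (8x)^2 dx = 64·(2π^3/3); ∫ 2·8·(6)·x dx = 0 (odd integrand); ∫ 6^2 dx = 36·2π.
So (1/(2π)) ∫_{-π}^{π} (8x + 6)^2 dx = 64π^2/3 + 36 = 64π^2/3 + 36.
Parseval ⇒ Σ |c_n|^2 = 64π^2/3 + 36.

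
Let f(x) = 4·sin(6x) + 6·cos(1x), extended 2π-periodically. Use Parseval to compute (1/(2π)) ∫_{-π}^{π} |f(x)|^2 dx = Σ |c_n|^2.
Σ |c_n|^2 = 26

Expand |f|^2 and use orthogonality of {sin(nx), cos(mx)} on [-π, π]:
  ∫_{-π}^{π} sin(nx)^2 dx = π, ∫ cos(mx)^2 dx = π, and cross terms integrate to 0.
So ∫_{-π}^{π} f(x)^2 dx = 4^2 · π + 6^2 · π = (16 + 36)π.
Divide by 2π: (16 + 36)/2 = 26.
By Parseval, this equals Σ |c_n|^2.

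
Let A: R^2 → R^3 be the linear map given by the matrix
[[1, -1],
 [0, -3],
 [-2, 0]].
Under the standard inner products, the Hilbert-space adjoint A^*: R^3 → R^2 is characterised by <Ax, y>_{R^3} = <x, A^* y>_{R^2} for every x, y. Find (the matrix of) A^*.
A^* = A^T =
[[1, 0, -2],
 [-1, -3, 0]]

For real matrices with standard dot products, the defining identity <Ax, y> = <x, A^* y> gives (Ax)^T y = x^T (A^*) y, i.e. x^T A^T y = x^T (A^*) y. Since this holds for all x, y, we must have A^* = A^T. Therefore
A^* =
[[1, 0, -2],
 [-1, -3, 0]].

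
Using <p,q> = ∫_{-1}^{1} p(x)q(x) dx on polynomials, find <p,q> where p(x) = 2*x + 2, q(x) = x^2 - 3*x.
<p,q> = -8/3

Expand the product: p(x)·q(x) = 2*x^3 - 4*x^2 - 6*x.
∫_{-1}^{1} of each monomial x^k gives [2/(k+1) if k even, 0 if k odd]. Integrating term-by-term (or equivalently evaluating the antiderivative F(x) = x^4/2 - 4*x^3/3 - 3*x^2 at the endpoints):
  F(1) − F(−1) = -23/6 − (-7/6) = -8/3.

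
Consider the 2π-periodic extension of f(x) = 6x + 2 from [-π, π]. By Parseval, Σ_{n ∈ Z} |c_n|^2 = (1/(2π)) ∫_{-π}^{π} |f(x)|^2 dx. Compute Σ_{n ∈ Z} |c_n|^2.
Σ |c_n|^2 = 12π^2 + 4

Expand and integrate term by term over [-π, π]:
  ∫ (6x)^2 dx = 36·(2π^3/3); ∫ 2·6·(2)·x dx = 0 (odd integrand); ∫ 2^2 dx = 4·2π.
So (1/(2π)) ∫_{-π}^{π} (6x + 2)^2 dx = 36π^2/3 + 4 = 12π^2 + 4.
Parseval ⇒ Σ |c_n|^2 = 12π^2 + 4.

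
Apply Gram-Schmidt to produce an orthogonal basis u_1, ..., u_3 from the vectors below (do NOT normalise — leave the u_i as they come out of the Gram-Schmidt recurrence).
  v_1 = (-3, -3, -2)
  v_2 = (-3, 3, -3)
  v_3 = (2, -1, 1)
Orthogonal basis:
  u_1 = (-3, -3, -2)
  u_2 = (-24/11, 42/11, -27/11)
  u_3 = (25/62, -5/62, -15/31)

Apply the Gram-Schmidt recurrence
  u_1 = v_1
  u_i = v_i − Σ_{j<i} ((v_i · u_j) / (u_j · u_j)) · u_j.

Step by step this gives:
  u_1 = (-3, -3, -2)
  u_2 = (-24/11, 42/11, -27/11)
  u_3 = (25/62, -5/62, -15/31)

Orthogonality check:
  u_2 · u_1 = 0 (should be 0)
  u_3 · u_1 = 0 (should be 0)
  u_3 · u_2 = 0 (should be 0)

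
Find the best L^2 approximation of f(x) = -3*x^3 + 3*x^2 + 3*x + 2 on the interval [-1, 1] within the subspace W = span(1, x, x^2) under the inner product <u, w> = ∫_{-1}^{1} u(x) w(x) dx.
g(x) = 3*x^2 + 6*x/5 + 2

The best approximation g ∈ W is the orthogonal projection of f onto W. Writing g = a_0 + a_1 x + a_2 x^2, the coefficients solve the normal equations G · a = b where
  G_{ij} = <φ_i, φ_j> and b_i = <f, φ_i>, with φ_0 = 1, φ_1 = x, φ_2 = x^2.
G =
  [2, 0, 2/3]
  [0, 2/3, 0]
  [2/3, 0, 2/5],
b = (6, 4/5, 38/15).
Solving gives a_0 = 2, a_1 = 6/5, a_2 = 3, so
  g(x) = 3*x^2 + 6*x/5 + 2.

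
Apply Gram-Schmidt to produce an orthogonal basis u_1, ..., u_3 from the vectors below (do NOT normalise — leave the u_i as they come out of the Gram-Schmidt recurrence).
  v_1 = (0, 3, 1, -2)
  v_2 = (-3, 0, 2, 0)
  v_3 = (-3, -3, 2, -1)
Orthogonal basis:
  u_1 = (0, 3, 1, -2)
  u_2 = (-3, -3/7, 13/7, 2/7)
  u_3 = (21/89, -261/178, 63/178, -180/89)

Apply the Gram-Schmidt recurrence
  u_1 = v_1
  u_i = v_i − Σ_{j<i} ((v_i · u_j) / (u_j · u_j)) · u_j.

Step by step this gives:
  u_1 = (0, 3, 1, -2)
  u_2 = (-3, -3/7, 13/7, 2/7)
  u_3 = (21/89, -261/178, 63/178, -180/89)

Orthogonality check:
  u_2 · u_1 = 0 (should be 0)
  u_3 · u_1 = 0 (should be 0)
  u_3 · u_2 = 0 (should be 0)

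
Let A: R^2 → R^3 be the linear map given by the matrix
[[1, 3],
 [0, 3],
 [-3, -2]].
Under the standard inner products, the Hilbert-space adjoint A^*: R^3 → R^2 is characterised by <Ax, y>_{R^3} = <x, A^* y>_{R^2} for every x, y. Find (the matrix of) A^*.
A^* = A^T =
[[1, 0, -3],
 [3, 3, -2]]

For real matrices with standard dot products, the defining identity <Ax, y> = <x, A^* y> gives (Ax)^T y = x^T (A^*) y, i.e. x^T A^T y = x^T (A^*) y. Since this holds for all x, y, we must have A^* = A^T. Therefore
A^* =
[[1, 0, -3],
 [3, 3, -2]].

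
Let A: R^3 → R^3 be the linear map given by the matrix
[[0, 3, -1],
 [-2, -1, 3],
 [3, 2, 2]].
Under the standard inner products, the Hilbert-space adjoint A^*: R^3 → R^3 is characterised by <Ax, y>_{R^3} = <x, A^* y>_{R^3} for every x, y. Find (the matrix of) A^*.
A^* = A^T =
[[0, -2, 3],
 [3, -1, 2],
 [-1, 3, 2]]

For real matrices with standard dot products, the defining identity <Ax, y> = <x, A^* y> gives (Ax)^T y = x^T (A^*) y, i.e. x^T A^T y = x^T (A^*) y. Since this holds for all x, y, we must have A^* = A^T. Therefore
A^* =
[[0, -2, 3],
 [3, -1, 2],
 [-1, 3, 2]].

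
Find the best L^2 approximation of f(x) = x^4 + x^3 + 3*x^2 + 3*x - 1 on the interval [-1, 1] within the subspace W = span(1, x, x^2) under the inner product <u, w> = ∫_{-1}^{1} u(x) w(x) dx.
g(x) = 27*x^2/7 + 18*x/5 - 38/35

The best approximation g ∈ W is the orthogonal projection of f onto W. Writing g = a_0 + a_1 x + a_2 x^2, the coefficients solve the normal equations G · a = b where
  G_{ij} = <φ_i, φ_j> and b_i = <f, φ_i>, with φ_0 = 1, φ_1 = x, φ_2 = x^2.
G =
  [2, 0, 2/3]
  [0, 2/3, 0]
  [2/3, 0, 2/5],
b = (2/5, 12/5, 86/105).
Solving gives a_0 = -38/35, a_1 = 18/5, a_2 = 27/7, so
  g(x) = 27*x^2/7 + 18*x/5 - 38/35.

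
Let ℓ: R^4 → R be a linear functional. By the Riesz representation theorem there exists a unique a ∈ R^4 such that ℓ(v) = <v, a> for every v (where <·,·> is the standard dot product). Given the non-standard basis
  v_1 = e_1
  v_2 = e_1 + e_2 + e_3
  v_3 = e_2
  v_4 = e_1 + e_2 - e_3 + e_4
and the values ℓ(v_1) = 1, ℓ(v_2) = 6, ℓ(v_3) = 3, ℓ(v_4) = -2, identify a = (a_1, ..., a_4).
a = (1, 3, 2, -4)

Write a = (a_1, ..., a_4) in the standard basis. For each basis vector v_i, ℓ(v_i) = <v_i, a> is a linear equation in the a_j's. Collect the n equations into a matrix system V a = ℓ, where row i of V is v_i (expressed in the standard basis). Since V is invertible (lower-triangular with 1s on the diagonal, up to permutation), solve by back-substitution:
  V =
[[1, 0, 0, 0],
 [1, 1, 1, 0],
 [0, 1, 0, 0],
 [1, 1, -1, 1]]
  V a = (1, 6, 3, -2)
Solving gives a = (1, 3, 2, -4).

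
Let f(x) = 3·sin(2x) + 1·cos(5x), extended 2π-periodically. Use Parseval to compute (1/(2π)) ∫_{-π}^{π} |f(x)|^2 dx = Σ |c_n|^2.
Σ |c_n|^2 = 5

Expand |f|^2 and use orthogonality of {sin(nx), cos(mx)} on [-π, π]:
  ∫_{-π}^{π} sin(nx)^2 dx = π, ∫ cos(mx)^2 dx = π, and cross terms integrate to 0.
So ∫_{-π}^{π} f(x)^2 dx = 3^2 · π + 1^2 · π = (9 + 1)π.
Divide by 2π: (9 + 1)/2 = 5.
By Parseval, this equals Σ |c_n|^2.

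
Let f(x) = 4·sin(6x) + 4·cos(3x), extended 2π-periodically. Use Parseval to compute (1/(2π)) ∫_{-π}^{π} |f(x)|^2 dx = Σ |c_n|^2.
Σ |c_n|^2 = 16

Expand |f|^2 and use orthogonality of {sin(nx), cos(mx)} on [-π, π]:
  ∫_{-π}^{π} sin(nx)^2 dx = π, ∫ cos(mx)^2 dx = π, and cross terms integrate to 0.
So ∫_{-π}^{π} f(x)^2 dx = 4^2 · π + 4^2 · π = (16 + 16)π.
Divide by 2π: (16 + 16)/2 = 16.
By Parseval, this equals Σ |c_n|^2.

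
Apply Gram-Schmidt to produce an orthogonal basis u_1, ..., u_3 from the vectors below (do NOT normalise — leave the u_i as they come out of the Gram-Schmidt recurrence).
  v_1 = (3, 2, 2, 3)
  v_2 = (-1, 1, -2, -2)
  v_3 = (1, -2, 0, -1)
Orthogonal basis:
  u_1 = (3, 2, 2, 3)
  u_2 = (7/26, 24/13, -15/13, -19/26)
  u_3 = (222/139, -106/139, -38/139, -126/139)

Apply the Gram-Schmidt recurrence
  u_1 = v_1
  u_i = v_i − Σ_{j<i} ((v_i · u_j) / (u_j · u_j)) · u_j.

Step by step this gives:
  u_1 = (3, 2, 2, 3)
  u_2 = (7/26, 24/13, -15/13, -19/26)
  u_3 = (222/139, -106/139, -38/139, -126/139)

Orthogonality check:
  u_2 · u_1 = 0 (should be 0)
  u_3 · u_1 = 0 (should be 0)
  u_3 · u_2 = 0 (should be 0)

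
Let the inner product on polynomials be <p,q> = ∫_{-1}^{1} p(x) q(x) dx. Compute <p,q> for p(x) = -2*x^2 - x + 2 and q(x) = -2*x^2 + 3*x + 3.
<p,q> = 74/15

Expand the product: p(x)·q(x) = 4*x^4 - 4*x^3 - 13*x^2 + 3*x + 6.
∫_{-1}^{1} of each monomial x^k gives [2/(k+1) if k even, 0 if k odd]. Integrating term-by-term (or equivalently evaluating the antiderivative F(x) = 4*x^5/5 - x^4 - 13*x^3/3 + 3*x^2/2 + 6*x at the endpoints):
  F(1) − F(−1) = 89/30 − (-59/30) = 74/15.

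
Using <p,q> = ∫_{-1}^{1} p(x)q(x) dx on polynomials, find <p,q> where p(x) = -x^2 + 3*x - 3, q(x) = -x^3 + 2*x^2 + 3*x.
<p,q> = 0

Expand the product: p(x)·q(x) = x^5 - 5*x^4 + 6*x^3 + 3*x^2 - 9*x.
∫_{-1}^{1} of each monomial x^k gives [2/(k+1) if k even, 0 if k odd]. Integrating term-by-term (or equivalently evaluating the antiderivative F(x) = x^6/6 - x^5 + 3*x^4/2 + x^3 - 9*x^2/2 at the endpoints):
  F(1) − F(−1) = -17/6 − (-17/6) = 0.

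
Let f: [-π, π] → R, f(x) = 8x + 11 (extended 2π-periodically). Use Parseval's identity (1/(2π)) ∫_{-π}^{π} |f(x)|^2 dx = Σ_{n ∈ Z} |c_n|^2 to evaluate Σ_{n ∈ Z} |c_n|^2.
Σ |c_n|^2 = 64π^2/3 + 121

Expand and integrate term by term over [-π, π]:
  ∫ (8x)^2 dx = 64·(2π^3/3); ∫ 2·8·(11)·x dx = 0 (odd integrand); ∫ 11^2 dx = 121·2π.
So (1/(2π)) ∫_{-π}^{π} (8x + 11)^2 dx = 64π^2/3 + 121 = 64π^2/3 + 121.
Parseval ⇒ Σ |c_n|^2 = 64π^2/3 + 121.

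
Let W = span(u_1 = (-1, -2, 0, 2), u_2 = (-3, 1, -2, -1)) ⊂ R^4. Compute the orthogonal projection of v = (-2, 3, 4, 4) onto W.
proj_W(v) = (6/67, -137/134, 23/67, 137/134)

Set up U = [u_1 | ... | u_2] ∈ R^(4×2). The projector onto W = col(U) is P = U (U^T U)^(-1) U^T.
Compute U^T U =
  [9, -1]
  [-1, 15],
and U^T v = (4, -3).
Solve U^T U · c = U^T v for the coefficients: c = (57/134, -23/134). The projection is proj_W(v) = U c.
Check: (v - proj_W(v)) · u_1 = 0  (should be 0).
Check: (v - proj_W(v)) · u_2 = 0  (should be 0).
Result: proj_W(v) = (6/67, -137/134, 23/67, 137/134).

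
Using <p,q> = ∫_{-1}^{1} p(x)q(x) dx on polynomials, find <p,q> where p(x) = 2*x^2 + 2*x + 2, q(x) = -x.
<p,q> = -4/3

Expand the product: p(x)·q(x) = -2*x^3 - 2*x^2 - 2*x.
∫_{-1}^{1} of each monomial x^k gives [2/(k+1) if k even, 0 if k odd]. Integrating term-by-term (or equivalently evaluating the antiderivative F(x) = -x^4/2 - 2*x^3/3 - x^2 at the endpoints):
  F(1) − F(−1) = -13/6 − (-5/6) = -4/3.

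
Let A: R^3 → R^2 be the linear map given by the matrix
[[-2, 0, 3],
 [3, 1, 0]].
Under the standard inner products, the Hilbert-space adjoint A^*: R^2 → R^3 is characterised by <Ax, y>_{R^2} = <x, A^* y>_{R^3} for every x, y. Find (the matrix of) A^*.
A^* = A^T =
[[-2, 3],
 [0, 1],
 [3, 0]]

For real matrices with standard dot products, the defining identity <Ax, y> = <x, A^* y> gives (Ax)^T y = x^T (A^*) y, i.e. x^T A^T y = x^T (A^*) y. Since this holds for all x, y, we must have A^* = A^T. Therefore
A^* =
[[-2, 3],
 [0, 1],
 [3, 0]].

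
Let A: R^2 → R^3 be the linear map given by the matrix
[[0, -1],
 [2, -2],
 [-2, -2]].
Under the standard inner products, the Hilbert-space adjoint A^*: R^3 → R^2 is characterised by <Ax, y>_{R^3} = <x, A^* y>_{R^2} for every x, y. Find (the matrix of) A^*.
A^* = A^T =
[[0, 2, -2],
 [-1, -2, -2]]

For real matrices with standard dot products, the defining identity <Ax, y> = <x, A^* y> gives (Ax)^T y = x^T (A^*) y, i.e. x^T A^T y = x^T (A^*) y. Since this holds for all x, y, we must have A^* = A^T. Therefore
A^* =
[[0, 2, -2],
 [-1, -2, -2]].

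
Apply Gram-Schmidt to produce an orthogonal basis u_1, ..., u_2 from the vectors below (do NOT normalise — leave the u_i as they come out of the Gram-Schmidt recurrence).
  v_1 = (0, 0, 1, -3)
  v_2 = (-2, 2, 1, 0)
Orthogonal basis:
  u_1 = (0, 0, 1, -3)
  u_2 = (-2, 2, 9/10, 3/10)

Apply the Gram-Schmidt recurrence
  u_1 = v_1
  u_i = v_i − Σ_{j<i} ((v_i · u_j) / (u_j · u_j)) · u_j.

Step by step this gives:
  u_1 = (0, 0, 1, -3)
  u_2 = (-2, 2, 9/10, 3/10)

Orthogonality check:
  u_2 · u_1 = 0 (should be 0)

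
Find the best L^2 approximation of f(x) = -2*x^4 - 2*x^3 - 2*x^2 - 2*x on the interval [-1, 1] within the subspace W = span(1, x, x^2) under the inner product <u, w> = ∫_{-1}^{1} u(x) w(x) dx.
g(x) = -26*x^2/7 - 16*x/5 + 6/35

The best approximation g ∈ W is the orthogonal projection of f onto W. Writing g = a_0 + a_1 x + a_2 x^2, the coefficients solve the normal equations G · a = b where
  G_{ij} = <φ_i, φ_j> and b_i = <f, φ_i>, with φ_0 = 1, φ_1 = x, φ_2 = x^2.
G =
  [2, 0, 2/3]
  [0, 2/3, 0]
  [2/3, 0, 2/5],
b = (-32/15, -32/15, -48/35).
Solving gives a_0 = 6/35, a_1 = -16/5, a_2 = -26/7, so
  g(x) = -26*x^2/7 - 16*x/5 + 6/35.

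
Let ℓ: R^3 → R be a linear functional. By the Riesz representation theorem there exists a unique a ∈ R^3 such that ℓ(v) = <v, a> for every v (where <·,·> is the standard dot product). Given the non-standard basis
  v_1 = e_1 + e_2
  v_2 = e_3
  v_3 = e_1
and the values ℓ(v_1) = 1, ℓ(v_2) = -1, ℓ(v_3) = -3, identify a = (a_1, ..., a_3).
a = (-3, 4, -1)

Write a = (a_1, ..., a_3) in the standard basis. For each basis vector v_i, ℓ(v_i) = <v_i, a> is a linear equation in the a_j's. Collect the n equations into a matrix system V a = ℓ, where row i of V is v_i (expressed in the standard basis). Since V is invertible (lower-triangular with 1s on the diagonal, up to permutation), solve by back-substitution:
  V =
[[1, 1, 0],
 [0, 0, 1],
 [1, 0, 0]]
  V a = (1, -1, -3)
Solving gives a = (-3, 4, -1).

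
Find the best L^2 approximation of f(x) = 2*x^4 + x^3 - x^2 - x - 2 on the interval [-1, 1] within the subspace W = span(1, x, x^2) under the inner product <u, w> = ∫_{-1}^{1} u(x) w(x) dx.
g(x) = 5*x^2/7 - 2*x/5 - 76/35

The best approximation g ∈ W is the orthogonal projection of f onto W. Writing g = a_0 + a_1 x + a_2 x^2, the coefficients solve the normal equations G · a = b where
  G_{ij} = <φ_i, φ_j> and b_i = <f, φ_i>, with φ_0 = 1, φ_1 = x, φ_2 = x^2.
G =
  [2, 0, 2/3]
  [0, 2/3, 0]
  [2/3, 0, 2/5],
b = (-58/15, -4/15, -122/105).
Solving gives a_0 = -76/35, a_1 = -2/5, a_2 = 5/7, so
  g(x) = 5*x^2/7 - 2*x/5 - 76/35.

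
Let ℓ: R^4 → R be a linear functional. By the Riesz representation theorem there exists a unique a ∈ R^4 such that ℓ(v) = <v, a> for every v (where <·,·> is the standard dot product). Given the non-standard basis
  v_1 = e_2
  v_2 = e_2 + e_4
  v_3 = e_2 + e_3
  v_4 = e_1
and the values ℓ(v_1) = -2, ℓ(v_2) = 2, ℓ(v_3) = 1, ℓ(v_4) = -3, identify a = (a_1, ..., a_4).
a = (-3, -2, 3, 4)

Write a = (a_1, ..., a_4) in the standard basis. For each basis vector v_i, ℓ(v_i) = <v_i, a> is a linear equation in the a_j's. Collect the n equations into a matrix system V a = ℓ, where row i of V is v_i (expressed in the standard basis). Since V is invertible (lower-triangular with 1s on the diagonal, up to permutation), solve by back-substitution:
  V =
[[0, 1, 0, 0],
 [0, 1, 0, 1],
 [0, 1, 1, 0],
 [1, 0, 0, 0]]
  V a = (-2, 2, 1, -3)
Solving gives a = (-3, -2, 3, 4).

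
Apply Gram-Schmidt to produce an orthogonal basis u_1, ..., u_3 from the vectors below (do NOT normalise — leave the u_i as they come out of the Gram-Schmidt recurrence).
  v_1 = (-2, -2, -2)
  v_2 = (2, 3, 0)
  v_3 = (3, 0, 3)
Orthogonal basis:
  u_1 = (-2, -2, -2)
  u_2 = (1/3, 4/3, -5/3)
  u_3 = (9/7, -6/7, -3/7)

Apply the Gram-Schmidt recurrence
  u_1 = v_1
  u_i = v_i − Σ_{j<i} ((v_i · u_j) / (u_j · u_j)) · u_j.

Step by step this gives:
  u_1 = (-2, -2, -2)
  u_2 = (1/3, 4/3, -5/3)
  u_3 = (9/7, -6/7, -3/7)

Orthogonality check:
  u_2 · u_1 = 0 (should be 0)
  u_3 · u_1 = 0 (should be 0)
  u_3 · u_2 = 0 (should be 0)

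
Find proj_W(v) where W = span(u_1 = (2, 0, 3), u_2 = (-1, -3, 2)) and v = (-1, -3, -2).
proj_W(v) = (-191/83, -165/83, -94/83)

Set up U = [u_1 | ... | u_2] ∈ R^(3×2). The projector onto W = col(U) is P = U (U^T U)^(-1) U^T.
Compute U^T U =
  [13, 4]
  [4, 14],
and U^T v = (-8, 6).
Solve U^T U · c = U^T v for the coefficients: c = (-68/83, 55/83). The projection is proj_W(v) = U c.
Check: (v - proj_W(v)) · u_1 = 0  (should be 0).
Check: (v - proj_W(v)) · u_2 = 0  (should be 0).
Result: proj_W(v) = (-191/83, -165/83, -94/83).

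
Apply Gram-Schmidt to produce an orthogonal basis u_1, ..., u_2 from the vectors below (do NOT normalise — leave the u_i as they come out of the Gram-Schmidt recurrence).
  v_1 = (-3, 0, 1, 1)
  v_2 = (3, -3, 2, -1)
Orthogonal basis:
  u_1 = (-3, 0, 1, 1)
  u_2 = (9/11, -3, 30/11, -3/11)

Apply the Gram-Schmidt recurrence
  u_1 = v_1
  u_i = v_i − Σ_{j<i} ((v_i · u_j) / (u_j · u_j)) · u_j.

Step by step this gives:
  u_1 = (-3, 0, 1, 1)
  u_2 = (9/11, -3, 30/11, -3/11)

Orthogonality check:
  u_2 · u_1 = 0 (should be 0)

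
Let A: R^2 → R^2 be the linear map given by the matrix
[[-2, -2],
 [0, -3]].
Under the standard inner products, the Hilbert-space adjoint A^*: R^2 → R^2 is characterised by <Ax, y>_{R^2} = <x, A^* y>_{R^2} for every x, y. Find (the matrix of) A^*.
A^* = A^T =
[[-2, 0],
 [-2, -3]]

For real matrices with standard dot products, the defining identity <Ax, y> = <x, A^* y> gives (Ax)^T y = x^T (A^*) y, i.e. x^T A^T y = x^T (A^*) y. Since this holds for all x, y, we must have A^* = A^T. Therefore
A^* =
[[-2, 0],
 [-2, -3]].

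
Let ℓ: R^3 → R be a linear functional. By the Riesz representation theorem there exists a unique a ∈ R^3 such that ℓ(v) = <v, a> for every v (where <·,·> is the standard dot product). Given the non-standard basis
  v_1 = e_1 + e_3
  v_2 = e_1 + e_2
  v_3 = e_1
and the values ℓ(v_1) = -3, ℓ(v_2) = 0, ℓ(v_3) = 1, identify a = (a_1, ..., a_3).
a = (1, -1, -4)

Write a = (a_1, ..., a_3) in the standard basis. For each basis vector v_i, ℓ(v_i) = <v_i, a> is a linear equation in the a_j's. Collect the n equations into a matrix system V a = ℓ, where row i of V is v_i (expressed in the standard basis). Since V is invertible (lower-triangular with 1s on the diagonal, up to permutation), solve by back-substitution:
  V =
[[1, 0, 1],
 [1, 1, 0],
 [1, 0, 0]]
  V a = (-3, 0, 1)
Solving gives a = (1, -1, -4).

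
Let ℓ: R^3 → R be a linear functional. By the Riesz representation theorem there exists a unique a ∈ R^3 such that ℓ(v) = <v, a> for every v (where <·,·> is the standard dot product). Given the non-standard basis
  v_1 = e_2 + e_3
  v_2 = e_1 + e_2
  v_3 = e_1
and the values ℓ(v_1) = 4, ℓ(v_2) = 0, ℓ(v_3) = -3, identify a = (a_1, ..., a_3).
a = (-3, 3, 1)

Write a = (a_1, ..., a_3) in the standard basis. For each basis vector v_i, ℓ(v_i) = <v_i, a> is a linear equation in the a_j's. Collect the n equations into a matrix system V a = ℓ, where row i of V is v_i (expressed in the standard basis). Since V is invertible (lower-triangular with 1s on the diagonal, up to permutation), solve by back-substitution:
  V =
[[0, 1, 1],
 [1, 1, 0],
 [1, 0, 0]]
  V a = (4, 0, -3)
Solving gives a = (-3, 3, 1).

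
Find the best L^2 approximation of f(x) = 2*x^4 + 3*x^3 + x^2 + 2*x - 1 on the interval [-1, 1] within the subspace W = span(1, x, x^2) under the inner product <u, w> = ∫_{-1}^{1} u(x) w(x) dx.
g(x) = 19*x^2/7 + 19*x/5 - 41/35

The best approximation g ∈ W is the orthogonal projection of f onto W. Writing g = a_0 + a_1 x + a_2 x^2, the coefficients solve the normal equations G · a = b where
  G_{ij} = <φ_i, φ_j> and b_i = <f, φ_i>, with φ_0 = 1, φ_1 = x, φ_2 = x^2.
G =
  [2, 0, 2/3]
  [0, 2/3, 0]
  [2/3, 0, 2/5],
b = (-8/15, 38/15, 32/105).
Solving gives a_0 = -41/35, a_1 = 19/5, a_2 = 19/7, so
  g(x) = 19*x^2/7 + 19*x/5 - 41/35.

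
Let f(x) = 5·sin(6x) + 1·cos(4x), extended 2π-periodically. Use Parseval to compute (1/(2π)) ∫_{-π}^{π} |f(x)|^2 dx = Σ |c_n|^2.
Σ |c_n|^2 = 13

Expand |f|^2 and use orthogonality of {sin(nx), cos(mx)} on [-π, π]:
  ∫_{-π}^{π} sin(nx)^2 dx = π, ∫ cos(mx)^2 dx = π, and cross terms integrate to 0.
So ∫_{-π}^{π} f(x)^2 dx = 5^2 · π + 1^2 · π = (25 + 1)π.
Divide by 2π: (25 + 1)/2 = 13.
By Parseval, this equals Σ |c_n|^2.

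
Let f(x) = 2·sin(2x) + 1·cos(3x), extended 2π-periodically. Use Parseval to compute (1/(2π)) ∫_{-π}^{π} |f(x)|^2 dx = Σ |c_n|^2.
Σ |c_n|^2 = 5/2

Expand |f|^2 and use orthogonality of {sin(nx), cos(mx)} on [-π, π]:
  ∫_{-π}^{π} sin(nx)^2 dx = π, ∫ cos(mx)^2 dx = π, and cross terms integrate to 0.
So ∫_{-π}^{π} f(x)^2 dx = 2^2 · π + 1^2 · π = (4 + 1)π.
Divide by 2π: (4 + 1)/2 = 5/2.
By Parseval, this equals Σ |c_n|^2.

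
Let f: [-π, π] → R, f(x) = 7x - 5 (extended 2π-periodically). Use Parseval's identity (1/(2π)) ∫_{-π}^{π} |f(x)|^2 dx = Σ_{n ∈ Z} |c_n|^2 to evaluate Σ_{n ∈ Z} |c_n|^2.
Σ |c_n|^2 = 49π^2/3 + 25

Expand and integrate term by term over [-π, π]:
  ∫ (7x)^2 dx = 49·(2π^3/3); ∫ 2·7·(-5)·x dx = 0 (odd integrand); ∫ (-5)^2 dx = 25·2π.
So (1/(2π)) ∫_{-π}^{π} (7x - 5)^2 dx = 49π^2/3 + 25 = 49π^2/3 + 25.
Parseval ⇒ Σ |c_n|^2 = 49π^2/3 + 25.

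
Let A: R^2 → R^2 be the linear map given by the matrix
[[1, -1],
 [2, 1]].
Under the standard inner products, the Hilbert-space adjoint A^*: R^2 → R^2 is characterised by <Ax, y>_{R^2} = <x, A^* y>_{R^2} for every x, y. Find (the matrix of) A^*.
A^* = A^T =
[[1, 2],
 [-1, 1]]

For real matrices with standard dot products, the defining identity <Ax, y> = <x, A^* y> gives (Ax)^T y = x^T (A^*) y, i.e. x^T A^T y = x^T (A^*) y. Since this holds for all x, y, we must have A^* = A^T. Therefore
A^* =
[[1, 2],
 [-1, 1]].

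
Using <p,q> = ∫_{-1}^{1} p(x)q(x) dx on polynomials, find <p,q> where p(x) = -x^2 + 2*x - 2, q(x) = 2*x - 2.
<p,q> = 12

Expand the product: p(x)·q(x) = -2*x^3 + 6*x^2 - 8*x + 4.
∫_{-1}^{1} of each monomial x^k gives [2/(k+1) if k even, 0 if k odd]. Integrating term-by-term (or equivalently evaluating the antiderivative F(x) = -x^4/2 + 2*x^3 - 4*x^2 + 4*x at the endpoints):
  F(1) − F(−1) = 3/2 − (-21/2) = 12.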